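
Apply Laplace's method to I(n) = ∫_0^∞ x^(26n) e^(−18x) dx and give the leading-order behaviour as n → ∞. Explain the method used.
I(n) ~ (sqrt(2π·26n) / 18) · (26n/(18e))^(26n)

Write the integrand as exp(26n ln x − 18x) and set f(x) = 26n ln x − 18x. Then f'(x) = 26n/x − 18 = 0 at x* = 26n/18, and f''(x*) = −26n/x*^2 = −18^2/(26n). Laplace's method (interior maximum) gives
  I(n) ~ e^(f(x*)) · sqrt(2π / |f''(x*)|)
        = exp(26n ln(26n/18) − 26n) · sqrt(2π · 26n / 18^2)
        = (26n/18)^(26n) e^(−26n) · sqrt(2π·26n) / 18
        = (sqrt(2π·26n) / 18) · (26n/(18e))^(26n).
This matches Γ(26n+1)/18^(26n+1) with Stirling applied to Γ.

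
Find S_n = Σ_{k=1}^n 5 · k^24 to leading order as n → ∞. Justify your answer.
S_n ~ n^25 / 5

By integral comparison (Euler-Maclaurin), Σ_{k=1}^n 5 · k^24 = 5 · ∫_0^n x^24 dx + O(n^24) = 5 · n^25/25 = n^25 / 5 + O(n^24). (Equivalently, Faulhaber's formula gives the same leading term.)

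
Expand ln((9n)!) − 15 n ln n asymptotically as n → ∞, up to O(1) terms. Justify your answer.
ln((9n)!) − 15 n ln n = −6 n ln n + 9(ln 9 − 1) n + (1/2) ln(2π·9n) + O(1/n)

Stirling: ln((9n)!) = 9n ln(9n) − 9n + (1/2) ln(2π·9n) + O(1/n).
Expand 9n ln(9n) = 9n (ln n + ln 9) = 9n ln n + 9n ln 9.
Subtract 15n ln n: leading term is (9 − 15) n ln n = −6 n ln n. The next term is 9n ln 9 − 9n = 9(ln 9 − 1) n. Then the (1/2) ln(2π·9n) correction.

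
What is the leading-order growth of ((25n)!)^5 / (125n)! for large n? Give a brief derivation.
((25n)!)^5/(125n)! ~ ((2π·25n)^(4/2) / sqrt(5)) · 5^(−5·25n)  →  0

Write N = 25n. Stirling: N! ~ sqrt(2π N)(N/e)^N and (5N)! ~ sqrt(2π·5N)·(5N/e)^(5N).
  (N!)^5/(5N)! ~ (2π N)^(5/2) (N/e)^(5N) / [sqrt(2π·5N) (5N/e)^(5N)]
     = (2π N)^(5/2) / sqrt(2π·5N) · (N/(5N))^(5N)
     = (2π N)^((5−1)/2) / sqrt(5) · 5^(−5N).
Since 5^5 > 1, the factor 5^(−5N) decays exponentially, so the ratio → 0. Substituting N = 25n gives the stated form.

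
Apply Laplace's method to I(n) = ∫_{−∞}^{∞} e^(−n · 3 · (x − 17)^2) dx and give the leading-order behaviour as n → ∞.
I(n) = sqrt(π/(3n))

Here φ(x) = 3 · (x − 17)^2 has its unique minimum at x* = 17 with φ(x*) = 0 and φ''(x*) = 6. Laplace's method gives
  I(n) ~ e^(−n φ(x*)) · sqrt(2π / (n · φ''(x*))) = sqrt(2π / (6n)) = sqrt(π/(3n)).
This is exact: substituting u = (x − 17)·sqrt(3n) gives I(n) = (1/sqrt(3n)) ∫_{−∞}^{∞} e^(−u^2) du = sqrt(π/(3n)).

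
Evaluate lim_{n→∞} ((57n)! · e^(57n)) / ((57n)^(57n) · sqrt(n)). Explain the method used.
lim = sqrt(2π·57)

Stirling: (57n)! ~ sqrt(2π·57n) · (57n/e)^(57n). Hence
  (57n)! · e^(57n) / (57n)^(57n) ~ sqrt(2π·57n).
Dividing by sqrt(n): sqrt(2π·57n) / sqrt(n) = sqrt(2π·57) · n^((1−1)/2), so the limit is sqrt(2π·57).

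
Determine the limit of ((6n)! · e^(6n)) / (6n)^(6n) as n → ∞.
lim = ∞

Stirling: (6n)! ~ sqrt(2π·6n) · (6n/e)^(6n). Hence
  (6n)! · e^(6n) / (6n)^(6n) ~ sqrt(2π·6n) = sqrt(2π·6) · sqrt(n) → ∞.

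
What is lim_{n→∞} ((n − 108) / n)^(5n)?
lim = e^(−540)

Rewrite as (1 − 108/n)^(5n). By the standard limit (1 + x/n)^n → e^x, we have (1 − 108/n)^n → e^(−108), and raising to the 5th power gives e^(−540).
More precisely, ln[(1 − 108/n)^(5n)] = 5n · ln(1 − 108/n) = 5n · (-108/n + O(1/n^2)) = -540 + O(1/n) → -540.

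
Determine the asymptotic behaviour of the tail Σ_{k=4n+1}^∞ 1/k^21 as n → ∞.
Σ_{k>4n} 1/k^21 ~ 1/(20 · (4n)^20)

Compare to the integral: ∫_{4n}^∞ x^(−21) dx = [−x^(−20)/20]_{4n}^∞ = 1/((21−1)·(4n)^20). Euler-Maclaurin then gives
  Σ_{k>4n} 1/k^21 = ∫_{4n}^∞ dx/x^21 − 1/(2·(4n)^21) + O(1/(4n)^22).
(Equivalently this is ζ(21) − Σ_{k≤4n} 1/k^21.)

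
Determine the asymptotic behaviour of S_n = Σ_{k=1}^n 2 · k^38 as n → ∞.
S_n ~ 2 · n^39 / 39

By integral comparison (Euler-Maclaurin), Σ_{k=1}^n 2 · k^38 = 2 · ∫_0^n x^38 dx + O(n^38) = 2 · n^39/39 + O(n^38). (Equivalently, Faulhaber's formula gives the same leading term.)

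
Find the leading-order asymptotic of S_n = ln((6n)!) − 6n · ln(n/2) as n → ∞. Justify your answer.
S_n ~ 6n · (ln 12 − 1) + O(ln n)

Stirling: ln((6n)!) = 6n ln(6n) − 6n + O(ln n).
  S_n = 6n ln(6n) − 6n − 6n ln(n/2) + O(ln n)
      = 6n ln(6n) − 6n ln n + 6n ln 2 − 6n + O(ln n)
      = 6n ln 6 + 6n ln 2 − 6n + O(ln n)
      = 6n (ln 12 − 1) + O(ln n).
Numerically ln(12) − 1 ≈ 1.4849.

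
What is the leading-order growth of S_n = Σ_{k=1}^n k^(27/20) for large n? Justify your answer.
S_n ~ (20/47) · n^(47/20)

Integral comparison: Σ_{k=1}^n k^(27/20) = ∫_0^n x^(27/20) dx + O(n^(27/20)). The integral is n^(1 + 27/20) / (1 + 27/20) = n^((27+20)/20) / ((27+20)/20) = (20/47) · n^(47/20).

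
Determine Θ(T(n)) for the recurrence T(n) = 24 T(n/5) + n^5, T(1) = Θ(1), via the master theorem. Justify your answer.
T(n) = Θ(n^5)

log_5 24 ≈ 1.975. f(n) = n^5 dominates n^(log_5 24) since 5 > 1.975, and the regularity condition a·f(n/b) = 24·(n/5)^5 = (24/3125)·n^5 ≤ c·f(n) holds with c = 24/3125 ≈ 0.00768 < 1. So this is Case 3: T(n) = Θ(f(n)) = Θ(n^5).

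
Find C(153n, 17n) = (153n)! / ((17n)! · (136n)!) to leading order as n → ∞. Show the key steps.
C(153n, 17n) ~ (387420489/16777216)^(17n) · sqrt(9/(16π·17n))

Write N = 17n. Apply Stirling to each factorial:
  (9N)! ~ sqrt(2π·9N) · (9N/e)^(9N),
  N! ~ sqrt(2π N) · (N/e)^N,
  (8N)! ~ sqrt(2π·8N) · (8N/e)^(8N).
The exponential factors combine to (9N)^(9N) / (N^N · (8N)^(8N)) = 9^(9N)/8^(8N) = (9^9/8^8)^N = (387420489/16777216)^N.
The square-root prefactors combine to sqrt(2π·9N) / (sqrt(2π N)·sqrt(2π·8N)) = sqrt(9 / (2π·8·N)) = sqrt(9/(16π·17n)).
Substituting N = 17n: C(153n, 17n) ~ (387420489/16777216)^(17n) · sqrt(9/(16π·17n)).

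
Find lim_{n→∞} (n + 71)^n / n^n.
lim = e^71

Rewrite as (1 + 71/n)^(n). By the standard limit (1 + x/n)^n → e^x, we have (1 + 71/n)^n → e^71, and raising to the 1st power gives e^71.
More precisely, ln[(1 + 71/n)^(n)] = n · ln(1 + 71/n) = n · (71/n + O(1/n^2)) = 71 + O(1/n) → 71.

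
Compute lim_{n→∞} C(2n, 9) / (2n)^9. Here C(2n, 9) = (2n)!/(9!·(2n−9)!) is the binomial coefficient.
lim = 1/9! = 1/362880

With N = 2n → ∞: C(N, 9) / N^9 = [N(N−1)…(N−8)] / (9! · N^9) = (1/9!) · 1 · (1 − 1/(2n)) · … · (1 − 8/(2n)). Each factor → 1 as N → ∞, so the limit is 1/9! = 1/362880.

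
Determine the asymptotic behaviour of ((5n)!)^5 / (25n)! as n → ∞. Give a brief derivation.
((5n)!)^5/(25n)! ~ ((2π·5n)^(4/2) / sqrt(5)) · 5^(−5·5n)  →  0

Write N = 5n. Stirling: N! ~ sqrt(2π N)(N/e)^N and (5N)! ~ sqrt(2π·5N)·(5N/e)^(5N).
  (N!)^5/(5N)! ~ (2π N)^(5/2) (N/e)^(5N) / [sqrt(2π·5N) (5N/e)^(5N)]
     = (2π N)^(5/2) / sqrt(2π·5N) · (N/(5N))^(5N)
     = (2π N)^((5−1)/2) / sqrt(5) · 5^(−5N).
Since 5^5 > 1, the factor 5^(−5N) decays exponentially, so the ratio → 0. Substituting N = 5n gives the stated form.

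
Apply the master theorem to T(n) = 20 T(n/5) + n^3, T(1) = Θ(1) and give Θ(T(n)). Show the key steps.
T(n) = Θ(n^3)

log_5 20 ≈ 1.861. f(n) = n^3 dominates n^(log_5 20) since 3 > 1.861, and the regularity condition a·f(n/b) = 20·(n/5)^3 = (20/125)·n^3 ≤ c·f(n) holds with c = 20/125 ≈ 0.16 < 1. So this is Case 3: T(n) = Θ(f(n)) = Θ(n^3).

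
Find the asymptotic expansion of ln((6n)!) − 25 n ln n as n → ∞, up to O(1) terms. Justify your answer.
ln((6n)!) − 25 n ln n = −19 n ln n + 6(ln 6 − 1) n + (1/2) ln(2π·6n) + O(1/n)

Stirling: ln((6n)!) = 6n ln(6n) − 6n + (1/2) ln(2π·6n) + O(1/n).
Expand 6n ln(6n) = 6n (ln n + ln 6) = 6n ln n + 6n ln 6.
Subtract 25n ln n: leading term is (6 − 25) n ln n = −19 n ln n. The next term is 6n ln 6 − 6n = 6(ln 6 − 1) n. Then the (1/2) ln(2π·6n) correction.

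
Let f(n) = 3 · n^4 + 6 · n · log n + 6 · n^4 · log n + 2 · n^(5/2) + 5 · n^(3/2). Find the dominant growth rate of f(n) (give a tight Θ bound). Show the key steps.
f(n) ∈ Θ(n^4 · log n)

Compare the terms by growth order. For large n, n^a · (log n)^b dominates n^a' · (log n)^b' iff a > a', or (a = a' and b > b'). Ranking the 5 terms shows the dominant one is 6 · n^4 · log n. Hence f(n) ∈ Θ(n^4 · log n).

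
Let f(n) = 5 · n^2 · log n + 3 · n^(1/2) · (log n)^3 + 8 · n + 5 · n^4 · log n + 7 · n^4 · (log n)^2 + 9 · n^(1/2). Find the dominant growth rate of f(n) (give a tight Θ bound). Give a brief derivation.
f(n) ∈ Θ(n^4 · (log n)^2)

Compare the terms by growth order. For large n, n^a · (log n)^b dominates n^a' · (log n)^b' iff a > a', or (a = a' and b > b'). Ranking the 6 terms shows the dominant one is 7 · n^4 · (log n)^2. Hence f(n) ∈ Θ(n^4 · (log n)^2).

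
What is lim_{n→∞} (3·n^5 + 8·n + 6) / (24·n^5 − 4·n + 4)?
lim = 3/24 = 1/8

For large n the leading n^5 terms dominate both numerator and denominator. Dividing top and bottom by n^5, every other term tends to 0, leaving 3/24 = 1/8.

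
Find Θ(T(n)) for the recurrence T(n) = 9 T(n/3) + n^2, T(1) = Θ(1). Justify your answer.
T(n) = Θ(n^2 log n)

log_3 9 = 2, and f(n) = n^2 = Θ(n^(log_3 9)). This is Case 2 of the master theorem: T(n) = Θ(f(n) · log n) = Θ(n^2 log n).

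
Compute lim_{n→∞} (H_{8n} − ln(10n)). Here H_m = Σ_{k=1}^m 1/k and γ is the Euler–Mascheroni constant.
lim = ln(4/5) + γ

By Euler-Maclaurin, H_m = ln m + γ + O(1/m). So
  H_{8n} − ln(10n) = ln(8n) + γ − ln(10n) + O(1/n)
                       = ln(8/10) + γ + O(1/n).
Hence the limit is ln(8/10) + γ (= ln(4/5)).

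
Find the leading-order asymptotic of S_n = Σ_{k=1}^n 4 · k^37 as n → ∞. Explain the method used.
S_n ~ 2 · n^38 / 19

By integral comparison (Euler-Maclaurin), Σ_{k=1}^n 4 · k^37 = 4 · ∫_0^n x^37 dx + O(n^37) = 4 · n^38/38 = 2 · n^38 / 19 + O(n^37). (Equivalently, Faulhaber's formula gives the same leading term.)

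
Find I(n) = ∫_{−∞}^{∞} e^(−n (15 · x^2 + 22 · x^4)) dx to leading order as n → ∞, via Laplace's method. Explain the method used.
I(n) ~ sqrt(π/(15n))

φ(x) = 15 · x^2 + 22 · x^4 has its unique global minimum at x* = 0 (since φ'(x) = 30x + 88x^3 = 0 only at x = 0 for real x with both coefficients positive, and φ → ∞ as |x| → ∞). At x* = 0, φ(0) = 0 and φ''(0) = 30. Laplace's method then gives
  I(n) ~ sqrt(2π / (n · φ''(0))) · e^(−n φ(0)) = sqrt(2π / (30n)) = sqrt(π/(15n)).
The 22 · x^4 term contributes only at subleading order (an O(1/n) relative correction).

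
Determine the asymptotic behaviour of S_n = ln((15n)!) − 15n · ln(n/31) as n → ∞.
S_n ~ 15n · (ln 465 − 1) + O(ln n)

Stirling: ln((15n)!) = 15n ln(15n) − 15n + O(ln n).
  S_n = 15n ln(15n) − 15n − 15n ln(n/31) + O(ln n)
      = 15n ln(15n) − 15n ln n + 15n ln 31 − 15n + O(ln n)
      = 15n ln 15 + 15n ln 31 − 15n + O(ln n)
      = 15n (ln 465 − 1) + O(ln n).
Numerically ln(465) − 1 ≈ 5.1420.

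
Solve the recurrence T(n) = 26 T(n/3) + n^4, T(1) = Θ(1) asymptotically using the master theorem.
T(n) = Θ(n^4)

log_3 26 ≈ 2.966. f(n) = n^4 dominates n^(log_3 26) since 4 > 2.966, and the regularity condition a·f(n/b) = 26·(n/3)^4 = (26/81)·n^4 ≤ c·f(n) holds with c = 26/81 ≈ 0.321 < 1. So this is Case 3: T(n) = Θ(f(n)) = Θ(n^4).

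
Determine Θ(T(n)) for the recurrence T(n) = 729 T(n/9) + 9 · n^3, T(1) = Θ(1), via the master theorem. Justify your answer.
T(n) = Θ(n^3 log n)

log_9 729 = 3, and f(n) = 9 · n^3 = Θ(n^(log_9 729)). This is Case 2 of the master theorem: T(n) = Θ(f(n) · log n) = Θ(n^3 log n).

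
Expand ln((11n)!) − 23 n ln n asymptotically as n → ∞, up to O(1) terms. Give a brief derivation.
ln((11n)!) − 23 n ln n = −12 n ln n + 11(ln 11 − 1) n + (1/2) ln(2π·11n) + O(1/n)

Stirling: ln((11n)!) = 11n ln(11n) − 11n + (1/2) ln(2π·11n) + O(1/n).
Expand 11n ln(11n) = 11n (ln n + ln 11) = 11n ln n + 11n ln 11.
Subtract 23n ln n: leading term is (11 − 23) n ln n = −12 n ln n. The next term is 11n ln 11 − 11n = 11(ln 11 − 1) n. Then the (1/2) ln(2π·11n) correction.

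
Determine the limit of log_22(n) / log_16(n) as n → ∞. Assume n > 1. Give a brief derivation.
lim = ln(16) / ln(22) = log_22(16)

Change of base: log_22(n) = ln n / ln 22 and log_16(n) = ln n / ln 16. The ratio is (ln n / ln 22) · (ln 16 / ln n) = ln 16 / ln 22, a constant independent of n. So the limit is ln 16 / ln 22 = log_22(16).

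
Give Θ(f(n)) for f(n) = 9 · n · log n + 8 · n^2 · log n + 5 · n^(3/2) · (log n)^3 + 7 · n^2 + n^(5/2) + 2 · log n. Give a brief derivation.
f(n) ∈ Θ(n^(5/2))

Compare the terms by growth order. For large n, n^a · (log n)^b dominates n^a' · (log n)^b' iff a > a', or (a = a' and b > b'). Ranking the 6 terms shows the dominant one is n^(5/2). Hence f(n) ∈ Θ(n^(5/2)).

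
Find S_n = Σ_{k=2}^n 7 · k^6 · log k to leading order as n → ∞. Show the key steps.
S_n ~ n^7 log n − n^7 / 7

By integral comparison, S_n = ∫_1^n 7 · x^6 · log x dx + O(n^6 · log n). For the integral, ∫ x^6 log x dx = n^7 log n / 7 − n^7/49 (integration by parts). Hence S_n ~ n^7 log n − n^7 / 7.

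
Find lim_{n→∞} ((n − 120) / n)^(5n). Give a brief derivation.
lim = e^(−600)

Rewrite as (1 − 120/n)^(5n). By the standard limit (1 + x/n)^n → e^x, we have (1 − 120/n)^n → e^(−120), and raising to the 5th power gives e^(−600).
More precisely, ln[(1 − 120/n)^(5n)] = 5n · ln(1 − 120/n) = 5n · (-120/n + O(1/n^2)) = -600 + O(1/n) → -600.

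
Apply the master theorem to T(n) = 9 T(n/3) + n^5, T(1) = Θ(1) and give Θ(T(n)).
T(n) = Θ(n^5)

log_3 9 ≈ 2.000. f(n) = n^5 dominates n^(log_3 9) since 5 > 2.000, and the regularity condition a·f(n/b) = 9·(n/3)^5 = (9/243)·n^5 ≤ c·f(n) holds with c = 9/243 ≈ 0.037 < 1. So this is Case 3: T(n) = Θ(f(n)) = Θ(n^5).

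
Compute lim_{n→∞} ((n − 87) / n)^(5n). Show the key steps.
lim = e^(−435)

Rewrite as (1 − 87/n)^(5n). By the standard limit (1 + x/n)^n → e^x, we have (1 − 87/n)^n → e^(−87), and raising to the 5th power gives e^(−435).
More precisely, ln[(1 − 87/n)^(5n)] = 5n · ln(1 − 87/n) = 5n · (-87/n + O(1/n^2)) = -435 + O(1/n) → -435.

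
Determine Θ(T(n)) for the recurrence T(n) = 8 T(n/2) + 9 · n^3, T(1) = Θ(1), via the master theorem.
T(n) = Θ(n^3 log n)

log_2 8 = 3, and f(n) = 9 · n^3 = Θ(n^(log_2 8)). This is Case 2 of the master theorem: T(n) = Θ(f(n) · log n) = Θ(n^3 log n).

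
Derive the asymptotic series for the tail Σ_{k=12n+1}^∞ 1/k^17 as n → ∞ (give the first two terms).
Σ_{k>12n} 1/k^17 = 1/(16 · (12n)^16) − 1/(2 · (12n)^17) + O(1/(12n)^18)

Compare to the integral: ∫_{12n}^∞ x^(−17) dx = [−x^(−16)/16]_{12n}^∞ = 1/((17−1)·(12n)^16). The Euler-Maclaurin correction adds −f(12n)/2 = −1/(2·(12n)^17). Euler-Maclaurin then gives
  Σ_{k>12n} 1/k^17 = ∫_{12n}^∞ dx/x^17 − 1/(2·(12n)^17) + O(1/(12n)^18).
(Equivalently this is ζ(17) − Σ_{k≤12n} 1/k^17.)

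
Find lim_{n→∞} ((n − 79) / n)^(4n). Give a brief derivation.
lim = e^(−316)

Rewrite as (1 − 79/n)^(4n). By the standard limit (1 + x/n)^n → e^x, we have (1 − 79/n)^n → e^(−79), and raising to the 4th power gives e^(−316).
More precisely, ln[(1 − 79/n)^(4n)] = 4n · ln(1 − 79/n) = 4n · (-79/n + O(1/n^2)) = -316 + O(1/n) → -316.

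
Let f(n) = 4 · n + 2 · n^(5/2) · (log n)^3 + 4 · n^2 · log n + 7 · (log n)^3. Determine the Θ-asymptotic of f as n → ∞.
f(n) ∈ Θ(n^(5/2) · (log n)^3)

Compare the terms by growth order. For large n, n^a · (log n)^b dominates n^a' · (log n)^b' iff a > a', or (a = a' and b > b'). Ranking the 4 terms shows the dominant one is 2 · n^(5/2) · (log n)^3. Hence f(n) ∈ Θ(n^(5/2) · (log n)^3).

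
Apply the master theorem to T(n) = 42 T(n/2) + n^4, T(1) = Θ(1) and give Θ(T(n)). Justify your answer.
T(n) = Θ(n^(log_2 42))

Master theorem: compare f(n) = n^4 to n^(log_2 42) where log_2 42 ≈ 5.392. Since 4 < log_2 42, we have f(n) = O(n^(log_2 42 − ε)) for some ε > 0 — Case 1. Hence T(n) = Θ(n^(log_2 42)).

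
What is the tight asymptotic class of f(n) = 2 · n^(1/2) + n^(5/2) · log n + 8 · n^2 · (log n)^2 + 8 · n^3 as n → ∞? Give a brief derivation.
f(n) ∈ Θ(n^3)

Compare the terms by growth order. For large n, n^a · (log n)^b dominates n^a' · (log n)^b' iff a > a', or (a = a' and b > b'). Ranking the 4 terms shows the dominant one is 8 · n^3. Hence f(n) ∈ Θ(n^3).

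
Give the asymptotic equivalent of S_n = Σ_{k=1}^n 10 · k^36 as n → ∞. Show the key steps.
S_n ~ 10 · n^37 / 37

By integral comparison (Euler-Maclaurin), Σ_{k=1}^n 10 · k^36 = 10 · ∫_0^n x^36 dx + O(n^36) = 10 · n^37/37 + O(n^36). (Equivalently, Faulhaber's formula gives the same leading term.)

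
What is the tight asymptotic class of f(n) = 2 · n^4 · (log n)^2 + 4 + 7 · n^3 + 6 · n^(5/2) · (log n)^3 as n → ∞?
f(n) ∈ Θ(n^4 · (log n)^2)

Compare the terms by growth order. For large n, n^a · (log n)^b dominates n^a' · (log n)^b' iff a > a', or (a = a' and b > b'). Ranking the 4 terms shows the dominant one is 2 · n^4 · (log n)^2. Hence f(n) ∈ Θ(n^4 · (log n)^2).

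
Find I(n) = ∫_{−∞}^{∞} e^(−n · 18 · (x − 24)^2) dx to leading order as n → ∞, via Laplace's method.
I(n) = sqrt(π/(18n))

Here φ(x) = 18 · (x − 24)^2 has its unique minimum at x* = 24 with φ(x*) = 0 and φ''(x*) = 36. Laplace's method gives
  I(n) ~ e^(−n φ(x*)) · sqrt(2π / (n · φ''(x*))) = sqrt(2π / (36n)) = sqrt(π/(18n)).
This is exact: substituting u = (x − 24)·sqrt(18n) gives I(n) = (1/sqrt(18n)) ∫_{−∞}^{∞} e^(−u^2) du = sqrt(π/(18n)).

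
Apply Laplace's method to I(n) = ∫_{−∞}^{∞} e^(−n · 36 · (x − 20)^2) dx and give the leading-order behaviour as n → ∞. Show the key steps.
I(n) = sqrt(π/(36n))

Here φ(x) = 36 · (x − 20)^2 has its unique minimum at x* = 20 with φ(x*) = 0 and φ''(x*) = 72. Laplace's method gives
  I(n) ~ e^(−n φ(x*)) · sqrt(2π / (n · φ''(x*))) = sqrt(2π / (72n)) = sqrt(π/(36n)).
This is exact: substituting u = (x − 20)·sqrt(36n) gives I(n) = (1/sqrt(36n)) ∫_{−∞}^{∞} e^(−u^2) du = sqrt(π/(36n)).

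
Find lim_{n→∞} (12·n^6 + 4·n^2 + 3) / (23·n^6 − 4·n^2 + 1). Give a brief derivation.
lim = 12/23

For large n the leading n^6 terms dominate both numerator and denominator. Dividing top and bottom by n^6, every other term tends to 0, leaving 12/23.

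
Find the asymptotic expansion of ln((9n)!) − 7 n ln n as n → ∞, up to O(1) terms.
ln((9n)!) − 7 n ln n = 2 n ln n + 9(ln 9 − 1) n + (1/2) ln(2π·9n) + O(1/n)

Stirling: ln((9n)!) = 9n ln(9n) − 9n + (1/2) ln(2π·9n) + O(1/n).
Expand 9n ln(9n) = 9n (ln n + ln 9) = 9n ln n + 9n ln 9.
Subtract 7n ln n: leading term is (9 − 7) n ln n = 2 n ln n. The next term is 9n ln 9 − 9n = 9(ln 9 − 1) n. Then the (1/2) ln(2π·9n) correction.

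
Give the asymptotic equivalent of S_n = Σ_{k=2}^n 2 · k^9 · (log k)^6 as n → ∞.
S_n ~ n^10 · (log n)^6 / 5

By integral comparison, S_n = ∫_1^n 2 · x^9 · (log x)^6 dx + O(n^9 · (log n)^6). For the integral, the leading term of ∫_1^n x^9 (log x)^6 dx is n^10/10 · (log n)^6 (by repeated integration by parts; each step lowers the log-exponent and produces a relatively O(1/log n) correction). Hence S_n ~ n^10 · (log n)^6 / 5.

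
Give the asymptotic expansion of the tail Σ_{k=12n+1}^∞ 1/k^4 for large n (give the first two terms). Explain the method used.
Σ_{k>12n} 1/k^4 = 1/(3 · (12n)^3) − 1/(2 · (12n)^4) + O(1/(12n)^5)

Compare to the integral: ∫_{12n}^∞ x^(−4) dx = [−x^(−3)/3]_{12n}^∞ = 1/((4−1)·(12n)^3). The Euler-Maclaurin correction adds −f(12n)/2 = −1/(2·(12n)^4). Euler-Maclaurin then gives
  Σ_{k>12n} 1/k^4 = ∫_{12n}^∞ dx/x^4 − 1/(2·(12n)^4) + O(1/(12n)^5).
(Equivalently this is ζ(4) − Σ_{k≤12n} 1/k^4.)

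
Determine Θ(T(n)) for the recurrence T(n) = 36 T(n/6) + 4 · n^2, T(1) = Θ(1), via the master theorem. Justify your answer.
T(n) = Θ(n^2 log n)

log_6 36 = 2, and f(n) = 4 · n^2 = Θ(n^(log_6 36)). This is Case 2 of the master theorem: T(n) = Θ(f(n) · log n) = Θ(n^2 log n).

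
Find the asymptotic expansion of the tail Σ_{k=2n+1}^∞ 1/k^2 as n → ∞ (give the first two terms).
Σ_{k>2n} 1/k^2 = 1/(1 · (2n)) − 1/(2 · (2n)^2) + O(1/(2n)^3)

Compare to the integral: ∫_{2n}^∞ x^(−2) dx = [−x^(−1)/1]_{2n}^∞ = 1/((2−1)·(2n)). The Euler-Maclaurin correction adds −f(2n)/2 = −1/(2·(2n)^2). Euler-Maclaurin then gives
  Σ_{k>2n} 1/k^2 = ∫_{2n}^∞ dx/x^2 − 1/(2·(2n)^2) + O(1/(2n)^3).
(Equivalently this is ζ(2) − Σ_{k≤2n} 1/k^2.)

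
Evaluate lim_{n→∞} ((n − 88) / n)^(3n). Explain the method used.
lim = e^(−264)

Rewrite as (1 − 88/n)^(3n). By the standard limit (1 + x/n)^n → e^x, we have (1 − 88/n)^n → e^(−88), and raising to the 3rd power gives e^(−264).
More precisely, ln[(1 − 88/n)^(3n)] = 3n · ln(1 − 88/n) = 3n · (-88/n + O(1/n^2)) = -264 + O(1/n) → -264.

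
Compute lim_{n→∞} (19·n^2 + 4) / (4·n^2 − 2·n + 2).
lim = 19/4

For large n the leading n^2 terms dominate both numerator and denominator. Dividing top and bottom by n^2, every other term tends to 0, leaving 19/4.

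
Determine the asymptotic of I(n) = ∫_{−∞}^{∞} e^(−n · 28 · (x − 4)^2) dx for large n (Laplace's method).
I(n) = sqrt(π/(28n))

Here φ(x) = 28 · (x − 4)^2 has its unique minimum at x* = 4 with φ(x*) = 0 and φ''(x*) = 56. Laplace's method gives
  I(n) ~ e^(−n φ(x*)) · sqrt(2π / (n · φ''(x*))) = sqrt(2π / (56n)) = sqrt(π/(28n)).
This is exact: substituting u = (x − 4)·sqrt(28n) gives I(n) = (1/sqrt(28n)) ∫_{−∞}^{∞} e^(−u^2) du = sqrt(π/(28n)).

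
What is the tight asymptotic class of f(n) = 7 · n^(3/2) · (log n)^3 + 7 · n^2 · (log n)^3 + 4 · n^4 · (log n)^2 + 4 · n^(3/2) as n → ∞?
f(n) ∈ Θ(n^4 · (log n)^2)

Compare the terms by growth order. For large n, n^a · (log n)^b dominates n^a' · (log n)^b' iff a > a', or (a = a' and b > b'). Ranking the 4 terms shows the dominant one is 4 · n^4 · (log n)^2. Hence f(n) ∈ Θ(n^4 · (log n)^2).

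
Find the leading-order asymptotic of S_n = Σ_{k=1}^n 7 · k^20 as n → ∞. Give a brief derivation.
S_n ~ n^21 / 3

By integral comparison (Euler-Maclaurin), Σ_{k=1}^n 7 · k^20 = 7 · ∫_0^n x^20 dx + O(n^20) = 7 · n^21/21 = n^21 / 3 + O(n^20). (Equivalently, Faulhaber's formula gives the same leading term.)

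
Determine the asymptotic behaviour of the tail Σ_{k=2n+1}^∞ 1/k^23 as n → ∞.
Σ_{k>2n} 1/k^23 ~ 1/(22 · (2n)^22)

Compare to the integral: ∫_{2n}^∞ x^(−23) dx = [−x^(−22)/22]_{2n}^∞ = 1/((23−1)·(2n)^22). Euler-Maclaurin then gives
  Σ_{k>2n} 1/k^23 = ∫_{2n}^∞ dx/x^23 − 1/(2·(2n)^23) + O(1/(2n)^24).
(Equivalently this is ζ(23) − Σ_{k≤2n} 1/k^23.)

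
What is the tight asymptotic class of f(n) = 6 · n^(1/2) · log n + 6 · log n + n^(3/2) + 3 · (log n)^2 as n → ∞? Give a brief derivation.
f(n) ∈ Θ(n^(3/2))

Compare the terms by growth order. For large n, n^a · (log n)^b dominates n^a' · (log n)^b' iff a > a', or (a = a' and b > b'). Ranking the 4 terms shows the dominant one is n^(3/2). Hence f(n) ∈ Θ(n^(3/2)).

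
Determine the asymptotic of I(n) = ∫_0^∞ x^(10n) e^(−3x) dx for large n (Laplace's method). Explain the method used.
I(n) ~ (sqrt(2π·10n) / 3) · (10n/(3e))^(10n)

Write the integrand as exp(10n ln x − 3x) and set f(x) = 10n ln x − 3x. Then f'(x) = 10n/x − 3 = 0 at x* = 10n/3, and f''(x*) = −10n/x*^2 = −3^2/(10n). Laplace's method (interior maximum) gives
  I(n) ~ e^(f(x*)) · sqrt(2π / |f''(x*)|)
        = exp(10n ln(10n/3) − 10n) · sqrt(2π · 10n / 3^2)
        = (10n/3)^(10n) e^(−10n) · sqrt(2π·10n) / 3
        = (sqrt(2π·10n) / 3) · (10n/(3e))^(10n).
This matches Γ(10n+1)/3^(10n+1) with Stirling applied to Γ.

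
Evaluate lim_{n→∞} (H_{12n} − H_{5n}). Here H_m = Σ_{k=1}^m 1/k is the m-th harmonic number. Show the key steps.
lim = ln(12/5)

Euler-Maclaurin gives H_m = ln m + γ + 1/(2m) + O(1/m^2). The γ and O(1/m) terms cancel in the difference:
  H_{12n} − H_{5n} = ln(12n) − ln(5n) + O(1/n) = ln(12/5) + O(1/n).
Hence the limit is ln(12/5).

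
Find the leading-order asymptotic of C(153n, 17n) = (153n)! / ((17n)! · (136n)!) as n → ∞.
C(153n, 17n) ~ (387420489/16777216)^(17n) · sqrt(9/(16π·17n))

Write N = 17n. Apply Stirling to each factorial:
  (9N)! ~ sqrt(2π·9N) · (9N/e)^(9N),
  N! ~ sqrt(2π N) · (N/e)^N,
  (8N)! ~ sqrt(2π·8N) · (8N/e)^(8N).
The exponential factors combine to (9N)^(9N) / (N^N · (8N)^(8N)) = 9^(9N)/8^(8N) = (9^9/8^8)^N = (387420489/16777216)^N.
The square-root prefactors combine to sqrt(2π·9N) / (sqrt(2π N)·sqrt(2π·8N)) = sqrt(9 / (2π·8·N)) = sqrt(9/(16π·17n)).
Substituting N = 17n: C(153n, 17n) ~ (387420489/16777216)^(17n) · sqrt(9/(16π·17n)).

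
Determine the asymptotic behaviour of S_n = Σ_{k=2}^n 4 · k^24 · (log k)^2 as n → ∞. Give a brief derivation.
S_n ~ 4 · n^25 · (log n)^2 / 25

By integral comparison, S_n = ∫_1^n 4 · x^24 · (log x)^2 dx + O(n^24 · (log n)^2). For the integral, the leading term of ∫_1^n x^24 (log x)^2 dx is n^25/25 · (log n)^2 (by repeated integration by parts; each step lowers the log-exponent and produces a relatively O(1/log n) correction). Hence S_n ~ 4 · n^25 · (log n)^2 / 25.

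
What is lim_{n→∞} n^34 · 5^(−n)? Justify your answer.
lim = 0

Exponentials with base > 1 dominate every fixed polynomial: for any fixed c, n^c / 5^n → 0 as n → ∞ (e.g. by the ratio test, or by writing 5^n = e^(n ln 5) and noting e^(n ln 5) / n^c → ∞). Hence n^34 · 5^(−n) = n^34 / 5^n → 0.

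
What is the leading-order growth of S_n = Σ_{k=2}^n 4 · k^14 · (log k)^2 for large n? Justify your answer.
S_n ~ 4 · n^15 · (log n)^2 / 15

By integral comparison, S_n = ∫_1^n 4 · x^14 · (log x)^2 dx + O(n^14 · (log n)^2). For the integral, the leading term of ∫_1^n x^14 (log x)^2 dx is n^15/15 · (log n)^2 (by repeated integration by parts; each step lowers the log-exponent and produces a relatively O(1/log n) correction). Hence S_n ~ 4 · n^15 · (log n)^2 / 15.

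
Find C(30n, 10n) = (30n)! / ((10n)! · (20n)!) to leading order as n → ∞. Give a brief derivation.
C(30n, 10n) ~ (27/4)^(10n) · sqrt(3/(4π·10n))

Write N = 10n. Apply Stirling to each factorial:
  (3N)! ~ sqrt(2π·3N) · (3N/e)^(3N),
  N! ~ sqrt(2π N) · (N/e)^N,
  (2N)! ~ sqrt(2π·2N) · (2N/e)^(2N).
The exponential factors combine to (3N)^(3N) / (N^N · (2N)^(2N)) = 3^(3N)/2^(2N) = (3^3/2^2)^N = (27/4)^N.
The square-root prefactors combine to sqrt(2π·3N) / (sqrt(2π N)·sqrt(2π·2N)) = sqrt(3 / (2π·2·N)) = sqrt(3/(4π·10n)).
Substituting N = 10n: C(30n, 10n) ~ (27/4)^(10n) · sqrt(3/(4π·10n)).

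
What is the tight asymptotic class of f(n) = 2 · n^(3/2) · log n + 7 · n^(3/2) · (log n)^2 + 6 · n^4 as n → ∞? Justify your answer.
f(n) ∈ Θ(n^4)

Compare the terms by growth order. For large n, n^a · (log n)^b dominates n^a' · (log n)^b' iff a > a', or (a = a' and b > b'). Ranking the 3 terms shows the dominant one is 6 · n^4. Hence f(n) ∈ Θ(n^4).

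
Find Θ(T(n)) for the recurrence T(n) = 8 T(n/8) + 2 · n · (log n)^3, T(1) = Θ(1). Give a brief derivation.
T(n) = Θ(n · (log n)^4)

Here log_8 8 = 1 and f(n) = 2 · n · (log n)^3 = Θ(n^(log_8 8) · (log n)^3). This is the extended Case 2 of the master theorem (f matches the critical exponent up to log factors), giving T(n) = Θ(n^(log_8 8) · (log n)^(3+1)) = Θ(n · (log n)^4).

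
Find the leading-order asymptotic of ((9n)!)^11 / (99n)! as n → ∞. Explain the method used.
((9n)!)^11/(99n)! ~ ((2π·9n)^(10/2) / sqrt(11)) · 11^(−11·9n)  →  0

Write N = 9n. Stirling: N! ~ sqrt(2π N)(N/e)^N and (11N)! ~ sqrt(2π·11N)·(11N/e)^(11N).
  (N!)^11/(11N)! ~ (2π N)^(11/2) (N/e)^(11N) / [sqrt(2π·11N) (11N/e)^(11N)]
     = (2π N)^(11/2) / sqrt(2π·11N) · (N/(11N))^(11N)
     = (2π N)^((11−1)/2) / sqrt(11) · 11^(−11N).
Since 11^11 > 1, the factor 11^(−11N) decays exponentially, so the ratio → 0. Substituting N = 9n gives the stated form.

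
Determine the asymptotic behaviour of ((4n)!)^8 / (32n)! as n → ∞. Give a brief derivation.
((4n)!)^8/(32n)! ~ ((2π·4n)^(7/2) / sqrt(8)) · 8^(−8·4n)  →  0

Write N = 4n. Stirling: N! ~ sqrt(2π N)(N/e)^N and (8N)! ~ sqrt(2π·8N)·(8N/e)^(8N).
  (N!)^8/(8N)! ~ (2π N)^(8/2) (N/e)^(8N) / [sqrt(2π·8N) (8N/e)^(8N)]
     = (2π N)^(8/2) / sqrt(2π·8N) · (N/(8N))^(8N)
     = (2π N)^((8−1)/2) / sqrt(8) · 8^(−8N).
Since 8^8 > 1, the factor 8^(−8N) decays exponentially, so the ratio → 0. Substituting N = 4n gives the stated form.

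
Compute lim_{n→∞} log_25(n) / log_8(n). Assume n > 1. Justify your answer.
lim = ln(8) / ln(25) = log_25(8)

Change of base: log_25(n) = ln n / ln 25 and log_8(n) = ln n / ln 8. The ratio is (ln n / ln 25) · (ln 8 / ln n) = ln 8 / ln 25, a constant independent of n. So the limit is ln 8 / ln 25 = log_25(8).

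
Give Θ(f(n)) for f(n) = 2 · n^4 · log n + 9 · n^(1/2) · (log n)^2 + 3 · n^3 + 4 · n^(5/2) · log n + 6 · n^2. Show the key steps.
f(n) ∈ Θ(n^4 · log n)

Compare the terms by growth order. For large n, n^a · (log n)^b dominates n^a' · (log n)^b' iff a > a', or (a = a' and b > b'). Ranking the 5 terms shows the dominant one is 2 · n^4 · log n. Hence f(n) ∈ Θ(n^4 · log n).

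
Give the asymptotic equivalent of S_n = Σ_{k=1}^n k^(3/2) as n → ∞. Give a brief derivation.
S_n ~ (2/5) · n^(5/2)

Integral comparison: Σ_{k=1}^n k^(3/2) = ∫_0^n x^(3/2) dx + O(n^(3/2)). The integral is n^(1 + 3/2) / (1 + 3/2) = n^((3+2)/2) / ((3+2)/2) = (2/5) · n^(5/2).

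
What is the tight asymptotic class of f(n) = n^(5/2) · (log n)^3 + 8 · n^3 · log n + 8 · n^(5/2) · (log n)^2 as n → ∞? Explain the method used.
f(n) ∈ Θ(n^3 · log n)

Compare the terms by growth order. For large n, n^a · (log n)^b dominates n^a' · (log n)^b' iff a > a', or (a = a' and b > b'). Ranking the 3 terms shows the dominant one is 8 · n^3 · log n. Hence f(n) ∈ Θ(n^3 · log n).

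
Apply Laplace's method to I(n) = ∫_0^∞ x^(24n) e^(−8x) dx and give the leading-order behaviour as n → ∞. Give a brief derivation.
I(n) ~ (sqrt(2π·24n) / 8) · (24n/(8e))^(24n)

Write the integrand as exp(24n ln x − 8x) and set f(x) = 24n ln x − 8x. Then f'(x) = 24n/x − 8 = 0 at x* = 24n/8, and f''(x*) = −24n/x*^2 = −8^2/(24n). Laplace's method (interior maximum) gives
  I(n) ~ e^(f(x*)) · sqrt(2π / |f''(x*)|)
        = exp(24n ln(24n/8) − 24n) · sqrt(2π · 24n / 8^2)
        = (24n/8)^(24n) e^(−24n) · sqrt(2π·24n) / 8
        = (sqrt(2π·24n) / 8) · (24n/(8e))^(24n).
This matches Γ(24n+1)/8^(24n+1) with Stirling applied to Γ.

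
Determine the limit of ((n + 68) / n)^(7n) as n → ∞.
lim = e^476

Rewrite as (1 + 68/n)^(7n). By the standard limit (1 + x/n)^n → e^x, we have (1 + 68/n)^n → e^68, and raising to the 7th power gives e^476.
More precisely, ln[(1 + 68/n)^(7n)] = 7n · ln(1 + 68/n) = 7n · (68/n + O(1/n^2)) = 476 + O(1/n) → 476.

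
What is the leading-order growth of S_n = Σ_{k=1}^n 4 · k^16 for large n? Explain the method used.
S_n ~ 4 · n^17 / 17

By integral comparison (Euler-Maclaurin), Σ_{k=1}^n 4 · k^16 = 4 · ∫_0^n x^16 dx + O(n^16) = 4 · n^17/17 + O(n^16). (Equivalently, Faulhaber's formula gives the same leading term.)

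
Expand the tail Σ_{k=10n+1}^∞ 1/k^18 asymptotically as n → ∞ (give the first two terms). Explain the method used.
Σ_{k>10n} 1/k^18 = 1/(17 · (10n)^17) − 1/(2 · (10n)^18) + O(1/(10n)^19)

Compare to the integral: ∫_{10n}^∞ x^(−18) dx = [−x^(−17)/17]_{10n}^∞ = 1/((18−1)·(10n)^17). The Euler-Maclaurin correction adds −f(10n)/2 = −1/(2·(10n)^18). Euler-Maclaurin then gives
  Σ_{k>10n} 1/k^18 = ∫_{10n}^∞ dx/x^18 − 1/(2·(10n)^18) + O(1/(10n)^19).
(Equivalently this is ζ(18) − Σ_{k≤10n} 1/k^18.)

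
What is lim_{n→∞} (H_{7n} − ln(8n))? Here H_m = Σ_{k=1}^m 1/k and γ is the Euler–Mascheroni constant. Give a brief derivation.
lim = ln(7/8) + γ

By Euler-Maclaurin, H_m = ln m + γ + O(1/m). So
  H_{7n} − ln(8n) = ln(7n) + γ − ln(8n) + O(1/n)
                       = ln(7/8) + γ + O(1/n).
Hence the limit is ln(7/8) + γ.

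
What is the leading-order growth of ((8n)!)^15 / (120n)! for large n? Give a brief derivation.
((8n)!)^15/(120n)! ~ ((2π·8n)^(14/2) / sqrt(15)) · 15^(−15·8n)  →  0

Write N = 8n. Stirling: N! ~ sqrt(2π N)(N/e)^N and (15N)! ~ sqrt(2π·15N)·(15N/e)^(15N).
  (N!)^15/(15N)! ~ (2π N)^(15/2) (N/e)^(15N) / [sqrt(2π·15N) (15N/e)^(15N)]
     = (2π N)^(15/2) / sqrt(2π·15N) · (N/(15N))^(15N)
     = (2π N)^((15−1)/2) / sqrt(15) · 15^(−15N).
Since 15^15 > 1, the factor 15^(−15N) decays exponentially, so the ratio → 0. Substituting N = 8n gives the stated form.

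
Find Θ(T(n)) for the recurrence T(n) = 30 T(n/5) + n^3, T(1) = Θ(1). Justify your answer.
T(n) = Θ(n^3)

log_5 30 ≈ 2.113. f(n) = n^3 dominates n^(log_5 30) since 3 > 2.113, and the regularity condition a·f(n/b) = 30·(n/5)^3 = (30/125)·n^3 ≤ c·f(n) holds with c = 30/125 ≈ 0.24 < 1. So this is Case 3: T(n) = Θ(f(n)) = Θ(n^3).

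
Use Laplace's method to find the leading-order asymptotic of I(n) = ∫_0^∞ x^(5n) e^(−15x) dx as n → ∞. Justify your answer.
I(n) ~ (sqrt(2π·5n) / 15) · (5n/(15e))^(5n)

Write the integrand as exp(5n ln x − 15x) and set f(x) = 5n ln x − 15x. Then f'(x) = 5n/x − 15 = 0 at x* = 5n/15, and f''(x*) = −5n/x*^2 = −15^2/(5n). Laplace's method (interior maximum) gives
  I(n) ~ e^(f(x*)) · sqrt(2π / |f''(x*)|)
        = exp(5n ln(5n/15) − 5n) · sqrt(2π · 5n / 15^2)
        = (5n/15)^(5n) e^(−5n) · sqrt(2π·5n) / 15
        = (sqrt(2π·5n) / 15) · (5n/(15e))^(5n).
This matches Γ(5n+1)/15^(5n+1) with Stirling applied to Γ.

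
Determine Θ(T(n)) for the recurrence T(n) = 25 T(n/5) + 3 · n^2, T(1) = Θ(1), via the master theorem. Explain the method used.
T(n) = Θ(n^2 log n)

log_5 25 = 2, and f(n) = 3 · n^2 = Θ(n^(log_5 25)). This is Case 2 of the master theorem: T(n) = Θ(f(n) · log n) = Θ(n^2 log n).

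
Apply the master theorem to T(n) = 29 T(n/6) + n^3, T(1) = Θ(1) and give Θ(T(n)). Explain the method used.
T(n) = Θ(n^3)

log_6 29 ≈ 1.879. f(n) = n^3 dominates n^(log_6 29) since 3 > 1.879, and the regularity condition a·f(n/b) = 29·(n/6)^3 = (29/216)·n^3 ≤ c·f(n) holds with c = 29/216 ≈ 0.134 < 1. So this is Case 3: T(n) = Θ(f(n)) = Θ(n^3).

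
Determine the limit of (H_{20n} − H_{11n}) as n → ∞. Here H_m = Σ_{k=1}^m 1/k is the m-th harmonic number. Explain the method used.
lim = ln(20/11)

Euler-Maclaurin gives H_m = ln m + γ + 1/(2m) + O(1/m^2). The γ and O(1/m) terms cancel in the difference:
  H_{20n} − H_{11n} = ln(20n) − ln(11n) + O(1/n) = ln(20/11) + O(1/n).
Hence the limit is ln(20/11).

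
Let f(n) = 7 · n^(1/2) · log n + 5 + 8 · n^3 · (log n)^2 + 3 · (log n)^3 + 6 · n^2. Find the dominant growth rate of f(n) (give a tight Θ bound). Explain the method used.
f(n) ∈ Θ(n^3 · (log n)^2)

Compare the terms by growth order. For large n, n^a · (log n)^b dominates n^a' · (log n)^b' iff a > a', or (a = a' and b > b'). Ranking the 5 terms shows the dominant one is 8 · n^3 · (log n)^2. Hence f(n) ∈ Θ(n^3 · (log n)^2).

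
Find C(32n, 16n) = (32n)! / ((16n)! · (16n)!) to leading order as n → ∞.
C(32n, 16n) ~ (4)^(16n) · sqrt(1/(π·16n))

Write N = 16n. Apply Stirling to each factorial:
  (2N)! ~ sqrt(2π·2N) · (2N/e)^(2N),
  N! ~ sqrt(2π N) · (N/e)^N,
  (1N)! ~ sqrt(2π·1N) · (1N/e)^(1N).
The exponential factors combine to (2N)^(2N) / (N^N · (1N)^(1N)) = 2^(2N)/1^(1N) = (2^2/1^1)^N = (4)^N.
The square-root prefactors combine to sqrt(2π·2N) / (sqrt(2π N)·sqrt(2π·1N)) = sqrt(2 / (2π·1·N)) = sqrt(1/(π·16n)).
Substituting N = 16n: C(32n, 16n) ~ (4)^(16n) · sqrt(1/(π·16n)).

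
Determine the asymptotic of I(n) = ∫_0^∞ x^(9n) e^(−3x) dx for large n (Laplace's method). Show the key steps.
I(n) ~ (sqrt(2π·9n) / 3) · (9n/(3e))^(9n)

Write the integrand as exp(9n ln x − 3x) and set f(x) = 9n ln x − 3x. Then f'(x) = 9n/x − 3 = 0 at x* = 9n/3, and f''(x*) = −9n/x*^2 = −3^2/(9n). Laplace's method (interior maximum) gives
  I(n) ~ e^(f(x*)) · sqrt(2π / |f''(x*)|)
        = exp(9n ln(9n/3) − 9n) · sqrt(2π · 9n / 3^2)
        = (9n/3)^(9n) e^(−9n) · sqrt(2π·9n) / 3
        = (sqrt(2π·9n) / 3) · (9n/(3e))^(9n).
This matches Γ(9n+1)/3^(9n+1) with Stirling applied to Γ.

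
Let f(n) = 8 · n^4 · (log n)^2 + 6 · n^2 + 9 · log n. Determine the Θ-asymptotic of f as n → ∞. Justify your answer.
f(n) ∈ Θ(n^4 · (log n)^2)

Compare the terms by growth order. For large n, n^a · (log n)^b dominates n^a' · (log n)^b' iff a > a', or (a = a' and b > b'). Ranking the 3 terms shows the dominant one is 8 · n^4 · (log n)^2. Hence f(n) ∈ Θ(n^4 · (log n)^2).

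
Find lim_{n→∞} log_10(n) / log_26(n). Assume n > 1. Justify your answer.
lim = ln(26) / ln(10) = log_10(26)

Change of base: log_10(n) = ln n / ln 10 and log_26(n) = ln n / ln 26. The ratio is (ln n / ln 10) · (ln 26 / ln n) = ln 26 / ln 10, a constant independent of n. So the limit is ln 26 / ln 10 = log_10(26).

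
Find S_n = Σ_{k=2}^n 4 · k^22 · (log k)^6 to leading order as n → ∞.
S_n ~ 4 · n^23 · (log n)^6 / 23

By integral comparison, S_n = ∫_1^n 4 · x^22 · (log x)^6 dx + O(n^22 · (log n)^6). For the integral, the leading term of ∫_1^n x^22 (log x)^6 dx is n^23/23 · (log n)^6 (by repeated integration by parts; each step lowers the log-exponent and produces a relatively O(1/log n) correction). Hence S_n ~ 4 · n^23 · (log n)^6 / 23.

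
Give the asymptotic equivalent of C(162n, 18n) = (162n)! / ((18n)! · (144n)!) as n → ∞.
C(162n, 18n) ~ (387420489/16777216)^(18n) · sqrt(9/(16π·18n))

Write N = 18n. Apply Stirling to each factorial:
  (9N)! ~ sqrt(2π·9N) · (9N/e)^(9N),
  N! ~ sqrt(2π N) · (N/e)^N,
  (8N)! ~ sqrt(2π·8N) · (8N/e)^(8N).
The exponential factors combine to (9N)^(9N) / (N^N · (8N)^(8N)) = 9^(9N)/8^(8N) = (9^9/8^8)^N = (387420489/16777216)^N.
The square-root prefactors combine to sqrt(2π·9N) / (sqrt(2π N)·sqrt(2π·8N)) = sqrt(9 / (2π·8·N)) = sqrt(9/(16π·18n)).
Substituting N = 18n: C(162n, 18n) ~ (387420489/16777216)^(18n) · sqrt(9/(16π·18n)).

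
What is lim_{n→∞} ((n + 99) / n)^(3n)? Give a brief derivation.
lim = e^297

Rewrite as (1 + 99/n)^(3n). By the standard limit (1 + x/n)^n → e^x, we have (1 + 99/n)^n → e^99, and raising to the 3rd power gives e^297.
More precisely, ln[(1 + 99/n)^(3n)] = 3n · ln(1 + 99/n) = 3n · (99/n + O(1/n^2)) = 297 + O(1/n) → 297.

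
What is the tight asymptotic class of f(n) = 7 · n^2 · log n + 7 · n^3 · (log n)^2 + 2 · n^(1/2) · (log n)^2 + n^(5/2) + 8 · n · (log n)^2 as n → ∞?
f(n) ∈ Θ(n^3 · (log n)^2)

Compare the terms by growth order. For large n, n^a · (log n)^b dominates n^a' · (log n)^b' iff a > a', or (a = a' and b > b'). Ranking the 5 terms shows the dominant one is 7 · n^3 · (log n)^2. Hence f(n) ∈ Θ(n^3 · (log n)^2).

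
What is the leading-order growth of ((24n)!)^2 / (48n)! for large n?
((24n)!)^2/(48n)! ~ ((2π·24n)^(1/2) / sqrt(2)) · 2^(−2·24n)  →  0

Write N = 24n. Stirling: N! ~ sqrt(2π N)(N/e)^N and (2N)! ~ sqrt(2π·2N)·(2N/e)^(2N).
  (N!)^2/(2N)! ~ (2π N)^(2/2) (N/e)^(2N) / [sqrt(2π·2N) (2N/e)^(2N)]
     = (2π N)^(2/2) / sqrt(2π·2N) · (N/(2N))^(2N)
     = (2π N)^((2−1)/2) / sqrt(2) · 2^(−2N).
Since 2^2 > 1, the factor 2^(−2N) decays exponentially, so the ratio → 0. Substituting N = 24n gives the stated form.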